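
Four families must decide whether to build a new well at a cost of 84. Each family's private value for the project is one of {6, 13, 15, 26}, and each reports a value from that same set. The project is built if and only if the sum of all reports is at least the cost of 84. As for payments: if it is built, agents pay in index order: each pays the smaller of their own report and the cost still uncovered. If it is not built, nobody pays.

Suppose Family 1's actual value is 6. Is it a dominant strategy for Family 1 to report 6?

Yes

Check each profile of the others' reports and compare truth against every alternative report.
Others report (26, 26, 26): truth gives 0, best alternative gives -7.
Others report (6, 6, 6): truth gives 0, best alternative gives 0.
Others report (6, 6, 13): truth gives 0, best alternative gives 0.
Others report (6, 6, 15): truth gives 0, best alternative gives 0.
Others report (6, 6, 26): truth gives 0, best alternative gives 0.
Others report (6, 13, 6): truth gives 0, best alternative gives 0.
(Remaining 58 profiles checked similarly; truth is weakly best in each.)
In every case the truthful report is at least as good as any alternative, so it is a dominant strategy.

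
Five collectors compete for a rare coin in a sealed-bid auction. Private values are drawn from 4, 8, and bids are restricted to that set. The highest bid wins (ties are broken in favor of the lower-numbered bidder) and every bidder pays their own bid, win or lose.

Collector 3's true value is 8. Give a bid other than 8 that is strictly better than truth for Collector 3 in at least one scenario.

4

Suppose Collector 1 bids 4, Collector 2 bids 8, Collector 4 bids 4 and Collector 5 bids 4.
Bid 8: loses but pays 8, utility -8.
Bid 4: loses but pays 4, utility -4.
So bidding 4 beats truth here (-4 > -8).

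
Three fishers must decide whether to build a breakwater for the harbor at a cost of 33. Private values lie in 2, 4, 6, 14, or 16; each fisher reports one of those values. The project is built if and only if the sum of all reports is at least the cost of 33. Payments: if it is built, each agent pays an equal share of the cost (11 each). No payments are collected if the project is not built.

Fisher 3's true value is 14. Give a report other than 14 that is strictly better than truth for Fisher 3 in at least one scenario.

16

Suppose Fisher 1 reports 2 and Fisher 2 reports 16.
Report 14: project not built, utility 0.
Report 16: project built, pays 11, utility 14 - 11 = 3.
So reporting 16 beats truth here (3 > 0).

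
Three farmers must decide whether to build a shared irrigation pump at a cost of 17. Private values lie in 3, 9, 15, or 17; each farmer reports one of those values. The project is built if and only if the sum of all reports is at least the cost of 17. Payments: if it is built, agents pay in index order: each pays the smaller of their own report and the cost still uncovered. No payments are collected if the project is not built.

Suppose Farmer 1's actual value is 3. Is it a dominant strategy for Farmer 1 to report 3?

Yes

Check each profile of the others' reports and compare truth against every alternative report.
Others report (3, 9): truth gives 0, best alternative gives -6.
Others report (3, 15): truth gives 0, best alternative gives -6.
Others report (3, 17): truth gives 0, best alternative gives -6.
Others report (9, 3): truth gives 0, best alternative gives -6.
Others report (9, 9): truth gives 0, best alternative gives -6.
Others report (9, 15): truth gives 0, best alternative gives -6.
(Remaining 10 profiles checked similarly; truth is weakly best in each.)
In every case the truthful report is at least as good as any alternative, so it is a dominant strategy.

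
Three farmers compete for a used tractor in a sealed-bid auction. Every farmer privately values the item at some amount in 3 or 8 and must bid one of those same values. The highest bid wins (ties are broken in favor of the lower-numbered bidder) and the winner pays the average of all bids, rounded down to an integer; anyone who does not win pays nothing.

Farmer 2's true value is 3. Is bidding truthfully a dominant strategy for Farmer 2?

Check each profile of the others' bids and compare truth against every alternative bid.
Others bid (3, 8): truth gives 0, best alternative gives -3.
Others bid (3, 3): truth gives 0, best alternative gives -1.
Others bid (8, 3): truth gives 0, best alternative gives 0.
Others bid (8, 8): truth gives 0, best alternative gives 0.
In every case the truthful bid is at least as good as any alternative, so it is a dominant strategy.

Yes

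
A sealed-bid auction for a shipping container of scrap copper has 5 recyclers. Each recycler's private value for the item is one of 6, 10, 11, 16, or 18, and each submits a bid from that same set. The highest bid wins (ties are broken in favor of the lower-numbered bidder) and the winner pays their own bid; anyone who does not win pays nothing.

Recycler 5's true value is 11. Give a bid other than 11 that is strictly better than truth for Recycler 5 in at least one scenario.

Suppose Recycler 1 bids 6, Recycler 2 bids 6, Recycler 3 bids 6 and Recycler 4 bids 6.
Bid 11: wins, pays 11, utility 11 - 11 = 0.
Bid 10: wins, pays 10, utility 11 - 10 = 1.
So bidding 10 beats truth here (1 > 0).

10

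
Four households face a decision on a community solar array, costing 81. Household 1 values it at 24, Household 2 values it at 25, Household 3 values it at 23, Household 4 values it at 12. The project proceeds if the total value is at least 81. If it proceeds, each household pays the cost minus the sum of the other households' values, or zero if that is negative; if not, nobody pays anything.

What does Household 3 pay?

Total value 84 ≥ cost 81, so the project is built.
The other households' values sum to 61.
Cost minus that sum is 81 - 61 = 20.

20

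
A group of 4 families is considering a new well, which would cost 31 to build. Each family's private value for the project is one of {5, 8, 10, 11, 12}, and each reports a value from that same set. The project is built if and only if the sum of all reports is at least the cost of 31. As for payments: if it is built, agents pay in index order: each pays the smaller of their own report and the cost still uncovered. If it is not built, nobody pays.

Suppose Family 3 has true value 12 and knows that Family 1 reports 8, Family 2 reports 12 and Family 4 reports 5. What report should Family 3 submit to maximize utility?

8

Report 5: project not built, utility 0.
Report 8: project built, pays 8, utility 12 - 8 = 4.
Report 10: project built, pays 10, utility 12 - 10 = 2.
Report 11: project built, pays 11, utility 12 - 11 = 1.
Report 12: project built, pays 11, utility 12 - 11 = 1.
The best choice is 8 with utility 4.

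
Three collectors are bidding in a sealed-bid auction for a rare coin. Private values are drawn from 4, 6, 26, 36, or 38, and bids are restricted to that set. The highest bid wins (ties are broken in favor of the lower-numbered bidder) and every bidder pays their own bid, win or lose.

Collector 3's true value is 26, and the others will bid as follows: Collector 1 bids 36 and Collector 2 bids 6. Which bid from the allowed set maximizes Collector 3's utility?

Bid 4: loses but pays 4, utility -4.
Bid 6: loses but pays 6, utility -6.
Bid 26: loses but pays 26, utility -26.
Bid 36: loses but pays 36, utility -36.
Bid 38: wins, pays 38, utility 26 - 38 = -12.
The best choice is 4 with utility -4.

4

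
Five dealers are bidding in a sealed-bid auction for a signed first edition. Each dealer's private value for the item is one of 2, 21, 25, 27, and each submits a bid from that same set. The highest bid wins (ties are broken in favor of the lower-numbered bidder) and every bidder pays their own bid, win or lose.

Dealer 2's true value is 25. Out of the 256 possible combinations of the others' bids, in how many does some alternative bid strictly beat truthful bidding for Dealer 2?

Others bid (2, 2, 2, 2): truth gives 0; bid 21 gives 4 > 0. Violating.
Others bid (2, 2, 2, 21): truth gives 0; bid 21 gives 4 > 0. Violating.
Others bid (2, 2, 2, 27): truth gives -25; bid 2 gives -2 > -25. Violating.
Others bid (2, 2, 21, 2): truth gives 0; bid 21 gives 4 > 0. Violating.
Others bid (2, 2, 2, 25): truth gives 0; no alternative beats it.
Others bid (2, 2, 21, 25): truth gives 0; no alternative beats it.
(Checking all 256 profiles: 210 have a profitable deviation, 46 do not.)

210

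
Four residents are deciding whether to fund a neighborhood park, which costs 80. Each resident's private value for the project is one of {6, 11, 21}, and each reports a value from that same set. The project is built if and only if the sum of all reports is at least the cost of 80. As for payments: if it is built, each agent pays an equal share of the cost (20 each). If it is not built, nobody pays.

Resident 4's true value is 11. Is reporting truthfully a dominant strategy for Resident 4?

Yes

Check each profile of the others' reports and compare truth against every alternative report.
Others report (6, 6, 6): truth gives 0, best alternative gives 0.
Others report (6, 6, 11): truth gives 0, best alternative gives 0.
Others report (6, 6, 21): truth gives 0, best alternative gives 0.
Others report (6, 11, 6): truth gives 0, best alternative gives 0.
Others report (6, 11, 11): truth gives 0, best alternative gives 0.
Others report (6, 11, 21): truth gives 0, best alternative gives 0.
(Remaining 21 profiles checked similarly; truth is weakly best in each.)
In every case the truthful report is at least as good as any alternative, so it is a dominant strategy.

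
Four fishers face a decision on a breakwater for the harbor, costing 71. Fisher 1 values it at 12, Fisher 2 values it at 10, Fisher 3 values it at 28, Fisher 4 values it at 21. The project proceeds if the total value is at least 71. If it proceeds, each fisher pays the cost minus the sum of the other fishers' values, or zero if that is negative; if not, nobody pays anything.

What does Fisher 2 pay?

Total value 71 ≥ cost 71, so the project is built.
The other fishers' values sum to 61.
Cost minus that sum is 71 - 61 = 10.

10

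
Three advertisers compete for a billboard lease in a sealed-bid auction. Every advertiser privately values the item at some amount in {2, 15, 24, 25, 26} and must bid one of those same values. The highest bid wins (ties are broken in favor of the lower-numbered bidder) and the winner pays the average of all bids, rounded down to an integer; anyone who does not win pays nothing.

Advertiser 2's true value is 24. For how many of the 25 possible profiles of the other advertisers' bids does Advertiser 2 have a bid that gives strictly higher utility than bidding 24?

Others bid (2, 2): truth gives 15; bid 15 gives 18 > 15. Violating.
Others bid (2, 15): truth gives 11; bid 15 gives 14 > 11. Violating.
Others bid (2, 25): truth gives 0; bid 25 gives 7 > 0. Violating.
Others bid (2, 26): truth gives 0; bid 26 gives 6 > 0. Violating.
Others bid (2, 24): truth gives 8; no alternative beats it.
Others bid (15, 2): truth gives 11; no alternative beats it.
(Checking all 25 profiles: 10 have a profitable deviation, 15 do not.)

10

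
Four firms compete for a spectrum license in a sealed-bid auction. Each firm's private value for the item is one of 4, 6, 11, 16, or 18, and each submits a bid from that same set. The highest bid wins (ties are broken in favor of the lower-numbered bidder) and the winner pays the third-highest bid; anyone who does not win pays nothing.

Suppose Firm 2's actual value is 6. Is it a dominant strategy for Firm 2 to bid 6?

Consider the case where Firm 1 bids 4, Firm 3 bids 4 and Firm 4 bids 11.
Truthful bid 6: loses, pays 0, utility 0.
Bid 11 instead: wins, pays 4, utility 6 - 4 = 2.
Since 2 > 0, bidding 11 is strictly better here, so truthful bidding is not dominant.

No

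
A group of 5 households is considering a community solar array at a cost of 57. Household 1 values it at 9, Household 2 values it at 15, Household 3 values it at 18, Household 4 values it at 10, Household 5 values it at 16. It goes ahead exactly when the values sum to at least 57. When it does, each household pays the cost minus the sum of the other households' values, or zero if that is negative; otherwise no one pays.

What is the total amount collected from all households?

16

Total value 68 ≥ cost 57, so it is built.
Household 1: others sum to 59; max(0, 57 - 59) = 0.
Household 2: others sum to 53; max(0, 57 - 53) = 4.
Household 3: others sum to 50; max(0, 57 - 50) = 7.
Household 4: others sum to 58; max(0, 57 - 58) = 0.
Household 5: others sum to 52; max(0, 57 - 52) = 5.
Total collected = 0 + 4 + 7 + 0 + 5 = 16.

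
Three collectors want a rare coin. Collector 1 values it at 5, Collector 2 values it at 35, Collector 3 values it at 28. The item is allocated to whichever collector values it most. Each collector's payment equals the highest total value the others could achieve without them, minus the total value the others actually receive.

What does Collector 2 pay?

Collector 2 has the highest value and receives the item.
Without Collector 2, the item would go to the next-highest value, 28, so the others could achieve 28.
With Collector 2 present and winning, the others receive nothing, so their total is 0.
Payment = 28 - 0 = 28.

28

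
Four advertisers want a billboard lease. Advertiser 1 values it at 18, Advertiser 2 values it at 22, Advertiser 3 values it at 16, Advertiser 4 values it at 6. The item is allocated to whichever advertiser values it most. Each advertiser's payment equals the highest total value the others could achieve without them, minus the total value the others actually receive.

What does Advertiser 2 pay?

Advertiser 2 has the highest value and receives the item.
Without Advertiser 2, the item would go to the next-highest value, 18, so the others could achieve 18.
With Advertiser 2 present and winning, the others receive nothing, so their total is 0.
Payment = 18 - 0 = 18.

18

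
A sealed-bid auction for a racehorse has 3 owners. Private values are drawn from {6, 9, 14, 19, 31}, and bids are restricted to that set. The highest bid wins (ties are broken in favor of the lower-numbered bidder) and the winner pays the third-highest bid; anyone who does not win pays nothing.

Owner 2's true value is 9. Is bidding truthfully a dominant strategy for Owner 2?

No

Consider the case where Owner 1 bids 6 and Owner 3 bids 14.
Truthful bid 9: loses, pays 0, utility 0.
Bid 14 instead: wins, pays 6, utility 9 - 6 = 3.
Since 3 > 0, bidding 14 is strictly better here, so truthful bidding is not dominant.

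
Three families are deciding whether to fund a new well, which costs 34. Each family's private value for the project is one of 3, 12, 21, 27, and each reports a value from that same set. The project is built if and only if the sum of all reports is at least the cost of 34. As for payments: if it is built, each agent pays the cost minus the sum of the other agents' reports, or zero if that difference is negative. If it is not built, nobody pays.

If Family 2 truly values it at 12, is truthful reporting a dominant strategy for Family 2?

Check each profile of the others' reports and compare truth against every alternative report.
Others report (12, 27): truth gives 12, best alternative gives 12.
Others report (21, 21): truth gives 12, best alternative gives 12.
Others report (21, 27): truth gives 12, best alternative gives 12.
Others report (27, 12): truth gives 12, best alternative gives 12.
Others report (27, 21): truth gives 12, best alternative gives 12.
Others report (27, 27): truth gives 12, best alternative gives 12.
(Remaining 10 profiles checked similarly; truth is weakly best in each.)
In every case the truthful report is at least as good as any alternative, so it is a dominant strategy.

Yes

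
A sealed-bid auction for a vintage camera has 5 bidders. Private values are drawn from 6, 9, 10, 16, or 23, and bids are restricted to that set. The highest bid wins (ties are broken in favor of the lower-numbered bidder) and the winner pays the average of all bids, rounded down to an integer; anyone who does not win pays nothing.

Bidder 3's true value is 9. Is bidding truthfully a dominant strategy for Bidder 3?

No

Consider the case where Bidder 1 bids 6, Bidder 2 bids 6, Bidder 4 bids 6 and Bidder 5 bids 10.
Truthful bid 9: loses, pays 0, utility 0.
Bid 10 instead: wins, pays 7, utility 9 - 7 = 2.
Since 2 > 0, bidding 10 is strictly better here, so truthful bidding is not dominant.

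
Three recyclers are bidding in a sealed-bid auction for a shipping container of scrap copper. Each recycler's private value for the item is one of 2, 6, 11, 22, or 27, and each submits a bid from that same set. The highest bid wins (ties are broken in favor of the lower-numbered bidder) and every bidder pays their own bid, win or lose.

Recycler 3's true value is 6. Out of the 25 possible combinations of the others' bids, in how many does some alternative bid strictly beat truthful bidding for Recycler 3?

Others bid (2, 6): truth gives -6; bid 2 gives -2 > -6. Violating.
Others bid (2, 11): truth gives -6; bid 2 gives -2 > -6. Violating.
Others bid (2, 22): truth gives -6; bid 2 gives -2 > -6. Violating.
Others bid (2, 27): truth gives -6; bid 2 gives -2 > -6. Violating.
Others bid (2, 2): truth gives 0; no alternative beats it.
(Checking all 25 profiles: 24 have a profitable deviation, 1 does not.)

24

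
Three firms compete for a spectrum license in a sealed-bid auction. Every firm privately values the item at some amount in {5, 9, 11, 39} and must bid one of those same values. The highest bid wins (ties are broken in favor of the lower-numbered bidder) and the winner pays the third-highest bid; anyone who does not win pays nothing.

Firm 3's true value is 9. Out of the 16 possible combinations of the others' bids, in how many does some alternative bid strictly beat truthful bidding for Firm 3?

Others bid (5, 9): truth gives 0; bid 11 gives 4 > 0. Violating.
Others bid (5, 11): truth gives 0; bid 39 gives 4 > 0. Violating.
Others bid (9, 5): truth gives 0; bid 11 gives 4 > 0. Violating.
Others bid (11, 5): truth gives 0; bid 39 gives 4 > 0. Violating.
Others bid (5, 5): truth gives 4; no alternative beats it.
Others bid (5, 39): truth gives 0; no alternative beats it.
(Checking all 16 profiles: 4 have a profitable deviation, 12 do not.)

4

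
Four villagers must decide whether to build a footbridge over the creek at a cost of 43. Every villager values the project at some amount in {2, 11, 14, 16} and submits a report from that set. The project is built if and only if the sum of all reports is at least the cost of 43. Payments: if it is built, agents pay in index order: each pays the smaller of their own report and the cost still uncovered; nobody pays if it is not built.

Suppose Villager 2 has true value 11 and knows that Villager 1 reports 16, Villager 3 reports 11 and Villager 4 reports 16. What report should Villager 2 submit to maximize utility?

2

Report 2: project built, pays 2, utility 11 - 2 = 9.
Report 11: project built, pays 11, utility 11 - 11 = 0.
Report 14: project built, pays 14, utility 11 - 14 = -3.
Report 16: project built, pays 16, utility 11 - 16 = -5.
The best choice is 2 with utility 9.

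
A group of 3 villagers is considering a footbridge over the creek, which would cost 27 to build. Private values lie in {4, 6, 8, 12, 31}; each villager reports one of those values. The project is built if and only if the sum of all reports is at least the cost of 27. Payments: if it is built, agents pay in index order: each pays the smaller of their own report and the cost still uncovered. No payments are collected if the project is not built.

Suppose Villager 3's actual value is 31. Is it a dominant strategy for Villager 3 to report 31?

Check each profile of the others' reports and compare truth against every alternative report.
Others report (6, 8): truth gives 18, best alternative gives 0.
Others report (8, 6): truth gives 18, best alternative gives 0.
Others report (4, 8): truth gives 16, best alternative gives 0.
Others report (6, 6): truth gives 16, best alternative gives 0.
Others report (8, 4): truth gives 16, best alternative gives 0.
Others report (4, 6): truth gives 14, best alternative gives 0.
(Remaining 19 profiles checked similarly; truth is weakly best in each.)
In every case the truthful report is at least as good as any alternative, so it is a dominant strategy.

Yes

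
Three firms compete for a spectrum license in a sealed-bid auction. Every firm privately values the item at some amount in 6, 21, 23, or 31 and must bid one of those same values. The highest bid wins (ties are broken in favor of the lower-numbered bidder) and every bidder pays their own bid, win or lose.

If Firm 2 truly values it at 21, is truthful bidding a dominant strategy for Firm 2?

Consider the case where Firm 1 bids 6 and Firm 3 bids 23.
Truthful bid 21: loses but pays 21, utility -21.
Bid 6 instead: loses but pays 6, utility -6.
Since -6 > -21, bidding 6 is strictly better here, so truthful bidding is not dominant.

No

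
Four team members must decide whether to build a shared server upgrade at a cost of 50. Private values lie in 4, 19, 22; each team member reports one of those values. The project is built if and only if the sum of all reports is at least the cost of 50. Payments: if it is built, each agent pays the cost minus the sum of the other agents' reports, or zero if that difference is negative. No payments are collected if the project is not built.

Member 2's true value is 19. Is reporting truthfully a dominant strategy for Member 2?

Yes

Check each profile of the others' reports and compare truth against every alternative report.
Others report (19, 19, 19): truth gives 19, best alternative gives 19.
Others report (19, 19, 22): truth gives 19, best alternative gives 19.
Others report (19, 22, 19): truth gives 19, best alternative gives 19.
Others report (19, 22, 22): truth gives 19, best alternative gives 19.
Others report (22, 19, 19): truth gives 19, best alternative gives 19.
Others report (22, 19, 22): truth gives 19, best alternative gives 19.
(Remaining 21 profiles checked similarly; truth is weakly best in each.)
In every case the truthful report is at least as good as any alternative, so it is a dominant strategy.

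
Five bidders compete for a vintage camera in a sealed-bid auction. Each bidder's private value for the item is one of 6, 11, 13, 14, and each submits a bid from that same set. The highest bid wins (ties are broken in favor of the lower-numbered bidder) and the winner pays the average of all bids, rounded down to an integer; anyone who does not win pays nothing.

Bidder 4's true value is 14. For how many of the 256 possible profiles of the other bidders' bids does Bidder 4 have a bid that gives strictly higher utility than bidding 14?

8

Others bid (6, 6, 6, 13): truth gives 5; bid 13 gives 6 > 5. Violating.
Others bid (6, 6, 11, 13): truth gives 4; bid 13 gives 5 > 4. Violating.
Others bid (6, 11, 6, 13): truth gives 4; bid 13 gives 5 > 4. Violating.
Others bid (6, 11, 11, 13): truth gives 3; bid 13 gives 4 > 3. Violating.
Others bid (6, 6, 6, 6): truth gives 7; no alternative beats it.
Others bid (6, 6, 6, 11): truth gives 6; no alternative beats it.
(Checking all 256 profiles: 8 have a profitable deviation, 248 do not.)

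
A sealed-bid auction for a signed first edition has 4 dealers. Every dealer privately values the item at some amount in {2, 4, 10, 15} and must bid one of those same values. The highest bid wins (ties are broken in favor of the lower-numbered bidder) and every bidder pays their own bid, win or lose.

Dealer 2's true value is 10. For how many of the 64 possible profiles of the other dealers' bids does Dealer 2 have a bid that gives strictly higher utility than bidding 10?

Others bid (2, 2, 2): truth gives 0; bid 4 gives 6 > 0. Violating.
Others bid (2, 2, 4): truth gives 0; bid 4 gives 6 > 0. Violating.
Others bid (2, 2, 15): truth gives -10; bid 2 gives -2 > -10. Violating.
Others bid (2, 4, 2): truth gives 0; bid 4 gives 6 > 0. Violating.
Others bid (2, 2, 10): truth gives 0; no alternative beats it.
Others bid (2, 4, 10): truth gives 0; no alternative beats it.
(Checking all 64 profiles: 50 have a profitable deviation, 14 do not.)

50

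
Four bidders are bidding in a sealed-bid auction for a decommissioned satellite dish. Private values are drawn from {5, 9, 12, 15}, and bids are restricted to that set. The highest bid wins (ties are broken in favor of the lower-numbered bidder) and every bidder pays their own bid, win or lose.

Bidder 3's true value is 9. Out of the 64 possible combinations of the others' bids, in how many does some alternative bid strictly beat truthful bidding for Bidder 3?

62

Others bid (5, 5, 12): truth gives -9; bid 12 gives -3 > -9. Violating.
Others bid (5, 5, 15): truth gives -9; bid 5 gives -5 > -9. Violating.
Others bid (5, 9, 5): truth gives -9; bid 12 gives -3 > -9. Violating.
Others bid (5, 9, 9): truth gives -9; bid 12 gives -3 > -9. Violating.
Others bid (5, 5, 5): truth gives 0; no alternative beats it.
Others bid (5, 5, 9): truth gives 0; no alternative beats it.
(Checking all 64 profiles: 62 have a profitable deviation, 2 do not.)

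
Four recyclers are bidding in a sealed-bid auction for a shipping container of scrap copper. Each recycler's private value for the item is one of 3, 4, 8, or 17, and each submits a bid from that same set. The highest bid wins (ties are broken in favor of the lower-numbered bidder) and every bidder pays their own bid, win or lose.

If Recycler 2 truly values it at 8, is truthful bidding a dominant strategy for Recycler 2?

Consider the case where Recycler 1 bids 3, Recycler 3 bids 3 and Recycler 4 bids 3.
Truthful bid 8: wins, pays 8, utility 8 - 8 = 0.
Bid 4 instead: wins, pays 4, utility 8 - 4 = 4.
Since 4 > 0, bidding 4 is strictly better here, so truthful bidding is not dominant.

No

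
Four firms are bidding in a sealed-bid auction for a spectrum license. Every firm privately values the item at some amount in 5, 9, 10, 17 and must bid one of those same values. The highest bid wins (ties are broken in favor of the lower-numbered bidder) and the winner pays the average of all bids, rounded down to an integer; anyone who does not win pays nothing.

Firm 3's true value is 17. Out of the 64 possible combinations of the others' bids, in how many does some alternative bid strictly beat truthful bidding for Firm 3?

12

Others bid (5, 5, 5): truth gives 9; bid 9 gives 11 > 9. Violating.
Others bid (5, 5, 9): truth gives 8; bid 9 gives 10 > 8. Violating.
Others bid (5, 5, 10): truth gives 8; bid 10 gives 10 > 8. Violating.
Others bid (5, 9, 5): truth gives 8; bid 10 gives 10 > 8. Violating.
Others bid (5, 5, 17): truth gives 6; no alternative beats it.
Others bid (5, 9, 17): truth gives 5; no alternative beats it.
(Checking all 64 profiles: 12 have a profitable deviation, 52 do not.)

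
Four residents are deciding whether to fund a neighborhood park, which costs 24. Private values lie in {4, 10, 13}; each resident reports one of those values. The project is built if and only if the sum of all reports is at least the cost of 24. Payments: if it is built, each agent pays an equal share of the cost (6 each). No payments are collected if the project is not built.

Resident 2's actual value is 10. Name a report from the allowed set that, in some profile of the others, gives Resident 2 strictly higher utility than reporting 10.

Suppose Resident 1 reports 4, Resident 3 reports 4 and Resident 4 reports 4.
Report 10: project not built, utility 0.
Report 13: project built, pays 6, utility 10 - 6 = 4.
So reporting 13 beats truth here (4 > 0).

13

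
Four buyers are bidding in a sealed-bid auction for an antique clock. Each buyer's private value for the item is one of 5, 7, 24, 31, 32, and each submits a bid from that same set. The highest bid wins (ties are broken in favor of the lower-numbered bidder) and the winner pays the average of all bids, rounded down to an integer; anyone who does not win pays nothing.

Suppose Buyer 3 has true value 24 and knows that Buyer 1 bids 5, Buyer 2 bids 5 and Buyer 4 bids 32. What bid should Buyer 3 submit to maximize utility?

32

Bid 5: loses, pays 0, utility 0.
Bid 7: loses, pays 0, utility 0.
Bid 24: loses, pays 0, utility 0.
Bid 31: loses, pays 0, utility 0.
Bid 32: wins, pays 18, utility 24 - 18 = 6.
The best choice is 32 with utility 6.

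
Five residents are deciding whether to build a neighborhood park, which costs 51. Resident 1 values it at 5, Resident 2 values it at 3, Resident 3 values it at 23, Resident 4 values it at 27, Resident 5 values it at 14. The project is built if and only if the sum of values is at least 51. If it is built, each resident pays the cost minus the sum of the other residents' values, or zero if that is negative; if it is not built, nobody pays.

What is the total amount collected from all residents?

8

Total value 72 ≥ cost 51, so it is built.
Resident 1: others sum to 67; max(0, 51 - 67) = 0.
Resident 2: others sum to 69; max(0, 51 - 69) = 0.
Resident 3: others sum to 49; max(0, 51 - 49) = 2.
Resident 4: others sum to 45; max(0, 51 - 45) = 6.
Resident 5: others sum to 58; max(0, 51 - 58) = 0.
Total collected = 0 + 0 + 2 + 6 + 0 = 8.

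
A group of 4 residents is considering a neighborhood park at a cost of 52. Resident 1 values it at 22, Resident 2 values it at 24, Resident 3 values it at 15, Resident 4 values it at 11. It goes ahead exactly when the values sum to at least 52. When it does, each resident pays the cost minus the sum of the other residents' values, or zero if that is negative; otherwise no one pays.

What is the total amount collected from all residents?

Total value 72 ≥ cost 52, so it is built.
Resident 1: others sum to 50; max(0, 52 - 50) = 2.
Resident 2: others sum to 48; max(0, 52 - 48) = 4.
Resident 3: others sum to 57; max(0, 52 - 57) = 0.
Resident 4: others sum to 61; max(0, 52 - 61) = 0.
Total collected = 2 + 4 + 0 + 0 = 6.

6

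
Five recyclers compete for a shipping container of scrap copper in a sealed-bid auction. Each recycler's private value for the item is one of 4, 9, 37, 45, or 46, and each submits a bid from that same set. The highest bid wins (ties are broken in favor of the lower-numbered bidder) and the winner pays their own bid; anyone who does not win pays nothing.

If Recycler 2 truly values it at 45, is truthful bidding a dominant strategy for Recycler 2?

No

Consider the case where Recycler 1 bids 4, Recycler 3 bids 4, Recycler 4 bids 4 and Recycler 5 bids 4.
Truthful bid 45: wins, pays 45, utility 45 - 45 = 0.
Bid 9 instead: wins, pays 9, utility 45 - 9 = 36.
Since 36 > 0, bidding 9 is strictly better here, so truthful bidding is not dominant.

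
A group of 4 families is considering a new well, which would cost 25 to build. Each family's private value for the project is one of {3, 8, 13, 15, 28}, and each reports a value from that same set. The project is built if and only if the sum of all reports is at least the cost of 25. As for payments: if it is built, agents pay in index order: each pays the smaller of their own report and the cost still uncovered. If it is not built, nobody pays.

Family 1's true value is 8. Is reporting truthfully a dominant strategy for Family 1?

No

Consider the case where Family 2 reports 3, Family 3 reports 3 and Family 4 reports 28.
Truthful report 8: project built, pays 8, utility 8 - 8 = 0.
Report 3 instead: project built, pays 3, utility 8 - 3 = 5.
Since 5 > 0, reporting 3 is strictly better here, so truthful reporting is not dominant.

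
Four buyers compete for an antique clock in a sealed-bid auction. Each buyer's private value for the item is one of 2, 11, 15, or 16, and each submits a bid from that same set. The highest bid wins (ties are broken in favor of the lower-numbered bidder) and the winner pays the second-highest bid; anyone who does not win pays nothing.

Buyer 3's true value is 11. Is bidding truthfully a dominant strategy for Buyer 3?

Check each profile of the others' bids and compare truth against every alternative bid.
Others bid (2, 2, 2): truth gives 9, best alternative gives 9.
Others bid (2, 2, 11): truth gives 0, best alternative gives 0.
Others bid (2, 2, 15): truth gives 0, best alternative gives 0.
Others bid (2, 2, 16): truth gives 0, best alternative gives 0.
Others bid (2, 11, 2): truth gives 0, best alternative gives 0.
Others bid (2, 11, 11): truth gives 0, best alternative gives 0.
(Remaining 58 profiles checked similarly; truth is weakly best in each.)
In every case the truthful bid is at least as good as any alternative, so it is a dominant strategy.

Yes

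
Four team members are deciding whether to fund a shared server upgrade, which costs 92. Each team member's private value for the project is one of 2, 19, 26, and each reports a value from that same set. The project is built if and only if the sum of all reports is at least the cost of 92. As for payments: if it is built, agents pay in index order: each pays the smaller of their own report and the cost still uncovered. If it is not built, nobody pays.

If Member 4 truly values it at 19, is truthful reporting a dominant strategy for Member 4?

Yes

Check each profile of the others' reports and compare truth against every alternative report.
Others report (26, 26, 26): truth gives 5, best alternative gives 5.
Others report (2, 2, 2): truth gives 0, best alternative gives 0.
Others report (2, 2, 19): truth gives 0, best alternative gives 0.
Others report (2, 2, 26): truth gives 0, best alternative gives 0.
Others report (2, 19, 2): truth gives 0, best alternative gives 0.
Others report (2, 19, 19): truth gives 0, best alternative gives 0.
(Remaining 21 profiles checked similarly; truth is weakly best in each.)
In every case the truthful report is at least as good as any alternative, so it is a dominant strategy.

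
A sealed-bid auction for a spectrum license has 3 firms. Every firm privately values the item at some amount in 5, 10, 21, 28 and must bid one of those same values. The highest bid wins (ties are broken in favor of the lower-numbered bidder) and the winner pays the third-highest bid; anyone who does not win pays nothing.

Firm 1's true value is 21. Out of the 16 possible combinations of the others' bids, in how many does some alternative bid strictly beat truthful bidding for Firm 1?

Others bid (5, 28): truth gives 0; bid 28 gives 16 > 0. Violating.
Others bid (10, 28): truth gives 0; bid 28 gives 11 > 0. Violating.
Others bid (28, 5): truth gives 0; bid 28 gives 16 > 0. Violating.
Others bid (28, 10): truth gives 0; bid 28 gives 11 > 0. Violating.
Others bid (5, 5): truth gives 16; no alternative beats it.
Others bid (5, 10): truth gives 16; no alternative beats it.
(Checking all 16 profiles: 4 have a profitable deviation, 12 do not.)

4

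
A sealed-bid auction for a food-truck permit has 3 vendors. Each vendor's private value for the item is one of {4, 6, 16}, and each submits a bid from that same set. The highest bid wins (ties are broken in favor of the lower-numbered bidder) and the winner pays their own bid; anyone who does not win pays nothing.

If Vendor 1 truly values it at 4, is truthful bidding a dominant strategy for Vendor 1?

Check each profile of the others' bids and compare truth against every alternative bid.
Others bid (4, 4): truth gives 0, best alternative gives -2.
Others bid (4, 6): truth gives 0, best alternative gives -2.
Others bid (6, 4): truth gives 0, best alternative gives -2.
Others bid (6, 6): truth gives 0, best alternative gives -2.
Others bid (4, 16): truth gives 0, best alternative gives 0.
Others bid (6, 16): truth gives 0, best alternative gives 0.
(Remaining 3 profiles checked similarly; truth is weakly best in each.)
In every case the truthful bid is at least as good as any alternative, so it is a dominant strategy.

Yes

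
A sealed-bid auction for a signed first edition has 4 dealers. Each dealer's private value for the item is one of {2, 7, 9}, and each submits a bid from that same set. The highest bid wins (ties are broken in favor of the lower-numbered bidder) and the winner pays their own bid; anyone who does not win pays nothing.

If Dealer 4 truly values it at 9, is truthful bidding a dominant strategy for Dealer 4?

No

Consider the case where Dealer 1 bids 2, Dealer 2 bids 2 and Dealer 3 bids 2.
Truthful bid 9: wins, pays 9, utility 9 - 9 = 0.
Bid 7 instead: wins, pays 7, utility 9 - 7 = 2.
Since 2 > 0, bidding 7 is strictly better here, so truthful bidding is not dominant.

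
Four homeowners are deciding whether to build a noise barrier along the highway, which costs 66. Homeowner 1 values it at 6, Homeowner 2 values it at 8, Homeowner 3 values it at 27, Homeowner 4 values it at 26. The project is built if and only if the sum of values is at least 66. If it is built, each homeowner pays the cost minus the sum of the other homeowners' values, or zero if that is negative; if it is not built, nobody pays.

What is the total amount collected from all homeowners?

Total value 67 ≥ cost 66, so it is built.
Homeowner 1: others sum to 61; max(0, 66 - 61) = 5.
Homeowner 2: others sum to 59; max(0, 66 - 59) = 7.
Homeowner 3: others sum to 40; max(0, 66 - 40) = 26.
Homeowner 4: others sum to 41; max(0, 66 - 41) = 25.
Total collected = 5 + 7 + 26 + 25 = 63.

63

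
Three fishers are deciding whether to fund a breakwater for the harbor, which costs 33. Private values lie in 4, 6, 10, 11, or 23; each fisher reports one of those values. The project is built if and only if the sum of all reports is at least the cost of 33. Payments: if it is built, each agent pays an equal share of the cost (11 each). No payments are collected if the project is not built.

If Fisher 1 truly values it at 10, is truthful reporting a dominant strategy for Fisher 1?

No

Consider the case where Fisher 2 reports 4 and Fisher 3 reports 23.
Truthful report 10: project built, pays 11, utility 10 - 11 = -1.
Report 4 instead: project not built, utility 0.
Since 0 > -1, reporting 4 is strictly better here, so truthful reporting is not dominant.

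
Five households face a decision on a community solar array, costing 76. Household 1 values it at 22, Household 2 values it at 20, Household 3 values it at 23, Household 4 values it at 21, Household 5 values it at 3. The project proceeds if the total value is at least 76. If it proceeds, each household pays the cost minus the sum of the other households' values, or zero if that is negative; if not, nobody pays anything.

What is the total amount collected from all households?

Total value 89 ≥ cost 76, so it is built.
Household 1: others sum to 67; max(0, 76 - 67) = 9.
Household 2: others sum to 69; max(0, 76 - 69) = 7.
Household 3: others sum to 66; max(0, 76 - 66) = 10.
Household 4: others sum to 68; max(0, 76 - 68) = 8.
Household 5: others sum to 86; max(0, 76 - 86) = 0.
Total collected = 9 + 7 + 10 + 8 + 0 = 34.

34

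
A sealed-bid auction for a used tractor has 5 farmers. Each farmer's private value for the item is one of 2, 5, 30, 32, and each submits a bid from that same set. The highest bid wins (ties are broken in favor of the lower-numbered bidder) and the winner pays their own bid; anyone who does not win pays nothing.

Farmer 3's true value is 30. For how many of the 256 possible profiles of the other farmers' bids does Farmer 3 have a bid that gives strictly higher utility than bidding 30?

Others bid (2, 2, 2, 2): truth gives 0; bid 5 gives 25 > 0. Violating.
Others bid (2, 2, 2, 5): truth gives 0; bid 5 gives 25 > 0. Violating.
Others bid (2, 2, 5, 2): truth gives 0; bid 5 gives 25 > 0. Violating.
Others bid (2, 2, 5, 5): truth gives 0; bid 5 gives 25 > 0. Violating.
Others bid (2, 2, 2, 30): truth gives 0; no alternative beats it.
Others bid (2, 2, 2, 32): truth gives 0; no alternative beats it.
(Checking all 256 profiles: 4 have a profitable deviation, 252 do not.)

4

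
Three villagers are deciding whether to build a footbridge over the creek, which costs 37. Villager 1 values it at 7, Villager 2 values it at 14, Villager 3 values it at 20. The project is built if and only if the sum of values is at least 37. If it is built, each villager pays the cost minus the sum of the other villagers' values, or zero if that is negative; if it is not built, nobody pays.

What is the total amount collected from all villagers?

Total value 41 ≥ cost 37, so it is built.
Villager 1: others sum to 34; max(0, 37 - 34) = 3.
Villager 2: others sum to 27; max(0, 37 - 27) = 10.
Villager 3: others sum to 21; max(0, 37 - 21) = 16.
Total collected = 3 + 10 + 16 = 29.

29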